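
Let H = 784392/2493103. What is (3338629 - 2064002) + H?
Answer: 3177777181973/2493103 ≈ 1.2746e+6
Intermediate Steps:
H = 784392/2493103 (H = 784392*(1/2493103) = 784392/2493103 ≈ 0.31462)
(3338629 - 2064002) + H = (3338629 - 2064002) + 784392/2493103 = 1274627 + 784392/2493103 = 3177777181973/2493103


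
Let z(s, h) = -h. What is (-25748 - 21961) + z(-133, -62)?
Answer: -47647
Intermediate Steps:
(-25748 - 21961) + z(-133, -62) = (-25748 - 21961) - 1*(-62) = -47709 + 62 = -47647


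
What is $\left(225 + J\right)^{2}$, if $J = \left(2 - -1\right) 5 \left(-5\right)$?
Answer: $22500$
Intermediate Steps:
$J = -75$ ($J = \left(2 + 1\right) 5 \left(-5\right) = 3 \cdot 5 \left(-5\right) = 15 \left(-5\right) = -75$)
$\left(225 + J\right)^{2} = \left(225 - 75\right)^{2} = 150^{2} = 22500$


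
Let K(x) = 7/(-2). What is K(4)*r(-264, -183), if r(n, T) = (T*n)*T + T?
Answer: 61888953/2 ≈ 3.0944e+7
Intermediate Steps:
K(x) = -7/2 (K(x) = 7*(-½) = -7/2)
r(n, T) = T + n*T² (r(n, T) = n*T² + T = T + n*T²)
K(4)*r(-264, -183) = -(-1281)*(1 - 183*(-264))/2 = -(-1281)*(1 + 48312)/2 = -(-1281)*48313/2 = -7/2*(-8841279) = 61888953/2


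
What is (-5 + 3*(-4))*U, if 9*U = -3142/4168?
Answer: 26707/18756 ≈ 1.4239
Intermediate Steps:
U = -1571/18756 (U = (-3142/4168)/9 = (-3142*1/4168)/9 = (1/9)*(-1571/2084) = -1571/18756 ≈ -0.083760)
(-5 + 3*(-4))*U = (-5 + 3*(-4))*(-1571/18756) = (-5 - 12)*(-1571/18756) = -17*(-1571/18756) = 26707/18756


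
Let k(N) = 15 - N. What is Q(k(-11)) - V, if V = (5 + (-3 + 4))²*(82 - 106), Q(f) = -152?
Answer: 712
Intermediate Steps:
V = -864 (V = (5 + 1)²*(-24) = 6²*(-24) = 36*(-24) = -864)
Q(k(-11)) - V = -152 - 1*(-864) = -152 + 864 = 712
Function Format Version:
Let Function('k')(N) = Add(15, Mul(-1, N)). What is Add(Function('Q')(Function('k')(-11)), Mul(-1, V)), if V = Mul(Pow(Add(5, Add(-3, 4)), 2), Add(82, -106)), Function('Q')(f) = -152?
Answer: 712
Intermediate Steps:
V = -864 (V = Mul(Pow(Add(5, 1), 2), -24) = Mul(Pow(6, 2), -24) = Mul(36, -24) = -864)
Add(Function('Q')(Function('k')(-11)), Mul(-1, V)) = Add(-152, Mul(-1, -864)) = Add(-152, 864) = 712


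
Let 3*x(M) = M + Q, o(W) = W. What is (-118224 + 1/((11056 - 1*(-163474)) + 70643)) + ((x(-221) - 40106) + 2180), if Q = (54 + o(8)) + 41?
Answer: -114880222261/735519 ≈ -1.5619e+5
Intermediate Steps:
Q = 103 (Q = (54 + 8) + 41 = 62 + 41 = 103)
x(M) = 103/3 + M/3 (x(M) = (M + 103)/3 = (103 + M)/3 = 103/3 + M/3)
(-118224 + 1/((11056 - 1*(-163474)) + 70643)) + ((x(-221) - 40106) + 2180) = (-118224 + 1/((11056 - 1*(-163474)) + 70643)) + (((103/3 + (1/3)*(-221)) - 40106) + 2180) = (-118224 + 1/((11056 + 163474) + 70643)) + (((103/3 - 221/3) - 40106) + 2180) = (-118224 + 1/(174530 + 70643)) + ((-118/3 - 40106) + 2180) = (-118224 + 1/245173) + (-120436/3 + 2180) = (-118224 + 1/245173) - 113896/3 = -28985332751/245173 - 113896/3 = -114880222261/735519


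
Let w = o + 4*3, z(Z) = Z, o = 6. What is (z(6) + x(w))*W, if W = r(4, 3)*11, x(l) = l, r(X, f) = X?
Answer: 1056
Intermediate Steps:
w = 18 (w = 6 + 4*3 = 6 + 12 = 18)
W = 44 (W = 4*11 = 44)
(z(6) + x(w))*W = (6 + 18)*44 = 24*44 = 1056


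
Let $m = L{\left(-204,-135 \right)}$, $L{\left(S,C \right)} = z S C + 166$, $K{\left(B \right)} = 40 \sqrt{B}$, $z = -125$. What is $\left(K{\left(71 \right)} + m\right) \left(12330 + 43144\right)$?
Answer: $-190960036316 + 2218960 \sqrt{71} \approx -1.9094 \cdot 10^{11}$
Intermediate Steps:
$L{\left(S,C \right)} = 166 - 125 C S$ ($L{\left(S,C \right)} = - 125 S C + 166 = - 125 C S + 166 = 166 - 125 C S$)
$m = -3442334$ ($m = 166 - \left(-16875\right) \left(-204\right) = 166 - 3442500 = -3442334$)
$\left(K{\left(71 \right)} + m\right) \left(12330 + 43144\right) = \left(40 \sqrt{71} - 3442334\right) \left(12330 + 43144\right) = \left(-3442334 + 40 \sqrt{71}\right) 55474 = -190960036316 + 2218960 \sqrt{71}$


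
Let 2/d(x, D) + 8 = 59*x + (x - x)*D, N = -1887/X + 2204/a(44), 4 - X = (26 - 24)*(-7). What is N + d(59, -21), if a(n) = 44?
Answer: -12547817/229218 ≈ -54.742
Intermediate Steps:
X = 18 (X = 4 - (26 - 24)*(-7) = 4 - 2*(-7) = 4 - 1*(-14) = 4 + 14 = 18)
N = -3613/66 (N = -1887/18 + 2204/44 = -1887*1/18 + 2204*(1/44) = -629/6 + 551/11 = -3613/66 ≈ -54.742)
d(x, D) = 2/(-8 + 59*x) (d(x, D) = 2/(-8 + (59*x + (x - x)*D)) = 2/(-8 + (59*x + 0*D)) = 2/(-8 + (59*x + 0)) = 2/(-8 + 59*x))
N + d(59, -21) = -3613/66 + 2/(-8 + 59*59) = -3613/66 + 2/(-8 + 3481) = -3613/66 + 2/3473 = -12547817/229218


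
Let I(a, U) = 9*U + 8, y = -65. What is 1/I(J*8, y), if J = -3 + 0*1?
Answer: -1/577 ≈ -0.0017331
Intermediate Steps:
J = -3 (J = -3 + 0 = -3)
I(a, U) = 8 + 9*U
1/I(J*8, y) = 1/(8 + 9*(-65)) = 1/(8 - 585) = 1/(-577) = -1/577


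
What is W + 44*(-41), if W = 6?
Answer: -1798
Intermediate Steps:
W + 44*(-41) = 6 + 44*(-41) = 6 - 1804 = -1798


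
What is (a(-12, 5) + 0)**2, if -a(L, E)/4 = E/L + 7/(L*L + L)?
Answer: 256/121 ≈ 2.1157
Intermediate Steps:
a(L, E) = -28/(L + L**2) - 4*E/L (a(L, E) = -4*(E/L + 7/(L*L + L)) = -4*(E/L + 7/(L**2 + L)) = -4*(E/L + 7/(L + L**2)) = -4*(7/(L + L**2) + E/L) = -28/(L + L**2) - 4*E/L)
(a(-12, 5) + 0)**2 = (4*(-7 - 1*5 - 1*5*(-12))/(-12*(1 - 12)) + 0)**2 = (4*(-1/12)*(-7 - 5 + 60)/(-11) + 0)**2 = (4*(-1/12)*(-1/11)*48 + 0)**2 = (16/11 + 0)**2 = (16/11)**2 = 256/121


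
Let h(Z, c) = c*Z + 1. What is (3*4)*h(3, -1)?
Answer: -24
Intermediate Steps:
h(Z, c) = 1 + Z*c (h(Z, c) = Z*c + 1 = 1 + Z*c)
(3*4)*h(3, -1) = (3*4)*(1 + 3*(-1)) = 12*(1 - 3) = 12*(-2) = -24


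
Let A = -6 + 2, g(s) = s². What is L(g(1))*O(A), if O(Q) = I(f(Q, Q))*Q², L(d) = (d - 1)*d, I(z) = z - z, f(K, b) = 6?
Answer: 0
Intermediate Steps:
I(z) = 0
L(d) = d*(-1 + d) (L(d) = (-1 + d)*d = d*(-1 + d))
A = -4
O(Q) = 0 (O(Q) = 0*Q² = 0)
L(g(1))*O(A) = (1²*(-1 + 1²))*0 = (1*(-1 + 1))*0 = (1*0)*0 = 0*0 = 0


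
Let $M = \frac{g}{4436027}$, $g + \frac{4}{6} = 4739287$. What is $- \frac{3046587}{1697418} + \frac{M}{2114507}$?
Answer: $- \frac{9525669639693703363}{5307266019360098334} \approx -1.7948$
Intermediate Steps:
$g = \frac{14217859}{3}$ ($g = - \frac{2}{3} + 4739287 = \frac{14217859}{3} \approx 4.7393 \cdot 10^{6}$)
$M = \frac{14217859}{13308081}$ ($M = \frac{14217859}{3 \cdot 4436027} = \frac{14217859}{3} \cdot \frac{1}{4436027} = \frac{14217859}{13308081} \approx 1.0684$)
$- \frac{3046587}{1697418} + \frac{M}{2114507} = - \frac{3046587}{1697418} + \frac{14217859}{13308081 \cdot 2114507} = \left(-3046587\right) \frac{1}{1697418} + \frac{14217859}{13308081} \cdot \frac{1}{2114507} = - \frac{1015529}{565806} + \frac{14217859}{28140030431067} = - \frac{9525669639693703363}{5307266019360098334}$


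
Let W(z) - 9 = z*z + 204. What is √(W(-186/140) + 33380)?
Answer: √164614349/70 ≈ 183.29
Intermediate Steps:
W(z) = 213 + z² (W(z) = 9 + (z*z + 204) = 9 + (z² + 204) = 9 + (204 + z²) = 213 + z²)
√(W(-186/140) + 33380) = √((213 + (-186/140)²) + 33380) = √((213 + (-186*1/140)²) + 33380) = √((213 + (-93/70)²) + 33380) = √((213 + 8649/4900) + 33380) = √(1052349/4900 + 33380) = √(164614349/4900) = √164614349/70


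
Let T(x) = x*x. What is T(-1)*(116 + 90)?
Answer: 206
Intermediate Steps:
T(x) = x**2
T(-1)*(116 + 90) = (-1)**2*(116 + 90) = 1*206 = 206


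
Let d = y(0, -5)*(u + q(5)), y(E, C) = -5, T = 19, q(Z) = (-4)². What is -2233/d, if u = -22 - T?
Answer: -2233/125 ≈ -17.864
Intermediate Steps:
q(Z) = 16
u = -41 (u = -22 - 1*19 = -22 - 19 = -41)
d = 125 (d = -5*(-41 + 16) = -5*(-25) = 125)
-2233/d = -2233/125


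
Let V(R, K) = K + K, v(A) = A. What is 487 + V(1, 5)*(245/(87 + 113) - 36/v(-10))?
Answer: 2141/4 ≈ 535.25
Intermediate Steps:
V(R, K) = 2*K
487 + V(1, 5)*(245/(87 + 113) - 36/v(-10)) = 487 + (2*5)*(245/(87 + 113) - 36/(-10)) = 487 + 10*(245/200 - 36*(-⅒)) = 487 + 10*(245*(1/200) + 18/5) = 487 + 10*(49/40 + 18/5) = 487 + 10*(193/40) = 487 + 193/4 = 2141/4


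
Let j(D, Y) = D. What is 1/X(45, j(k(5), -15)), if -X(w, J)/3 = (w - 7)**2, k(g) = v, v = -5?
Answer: -1/4332 ≈ -0.00023084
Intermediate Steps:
k(g) = -5
X(w, J) = -3*(-7 + w)**2 (X(w, J) = -3*(w - 7)**2 = -3*(-7 + w)**2)
1/X(45, j(k(5), -15)) = 1/(-3*(-7 + 45)**2) = 1/(-3*38**2) = 1/(-3*1444) = 1/(-4332) = -1/4332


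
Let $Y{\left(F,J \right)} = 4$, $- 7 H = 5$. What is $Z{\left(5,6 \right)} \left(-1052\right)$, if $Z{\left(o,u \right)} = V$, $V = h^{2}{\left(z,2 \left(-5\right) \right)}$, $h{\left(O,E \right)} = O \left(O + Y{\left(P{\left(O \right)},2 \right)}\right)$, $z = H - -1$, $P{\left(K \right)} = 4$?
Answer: $- \frac{3787200}{2401} \approx -1577.3$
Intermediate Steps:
$H = - \frac{5}{7}$ ($H = \left(- \frac{1}{7}\right) 5 = - \frac{5}{7} \approx -0.71429$)
$z = \frac{2}{7}$ ($z = - \frac{5}{7} - -1 = - \frac{5}{7} + 1 = \frac{2}{7} \approx 0.28571$)
$h{\left(O,E \right)} = O \left(4 + O\right)$ ($h{\left(O,E \right)} = O \left(O + 4\right) = O \left(4 + O\right)$)
$V = \frac{3600}{2401}$ ($V = \left(\frac{2 \left(4 + \frac{2}{7}\right)}{7}\right)^{2} = \left(\frac{2}{7} \cdot \frac{30}{7}\right)^{2} = \left(\frac{60}{49}\right)^{2} = \frac{3600}{2401} \approx 1.4994$)
$Z{\left(o,u \right)} = \frac{3600}{2401}$
$Z{\left(5,6 \right)} \left(-1052\right) = \frac{3600}{2401} \left(-1052\right) = - \frac{3787200}{2401}$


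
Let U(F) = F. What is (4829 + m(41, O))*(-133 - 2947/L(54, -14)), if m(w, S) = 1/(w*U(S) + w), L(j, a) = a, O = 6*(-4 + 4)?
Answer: 15344225/41 ≈ 3.7425e+5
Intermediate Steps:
O = 0 (O = 6*0 = 0)
m(w, S) = 1/(w + S*w) (m(w, S) = 1/(w*S + w) = 1/(S*w + w) = 1/(w + S*w))
(4829 + m(41, O))*(-133 - 2947/L(54, -14)) = (4829 + 1/(41*(1 + 0)))*(-133 - 2947/(-14)) = (4829 + (1/41)/1)*(-133 - 2947*(-1/14)) = (4829 + (1/41)*1)*(-133 + 421/2) = (4829 + 1/41)*(155/2) = (197990/41)*(155/2) = 15344225/41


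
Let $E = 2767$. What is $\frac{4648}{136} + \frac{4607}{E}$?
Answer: $\frac{1685946}{47039} \approx 35.841$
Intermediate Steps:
$\frac{4648}{136} + \frac{4607}{E} = \frac{4648}{136} + \frac{4607}{2767} = 4648 \cdot \frac{1}{136} + 4607 \cdot \frac{1}{2767} = \frac{581}{17} + \frac{4607}{2767} = \frac{1685946}{47039}$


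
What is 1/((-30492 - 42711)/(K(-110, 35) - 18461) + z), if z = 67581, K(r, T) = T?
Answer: 6142/415106903 ≈ 1.4796e-5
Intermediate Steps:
1/((-30492 - 42711)/(K(-110, 35) - 18461) + z) = 1/((-30492 - 42711)/(35 - 18461) + 67581) = 1/(-73203/(-18426) + 67581) = 1/(-73203*(-1/18426) + 67581) = 1/(24401/6142 + 67581) = 1/(415106903/6142) = 6142/415106903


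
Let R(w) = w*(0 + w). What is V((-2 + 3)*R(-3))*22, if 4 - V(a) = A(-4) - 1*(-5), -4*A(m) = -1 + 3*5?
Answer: 55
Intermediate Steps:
A(m) = -7/2 (A(m) = -(-1 + 3*5)/4 = -(-1 + 15)/4 = -¼*14 = -7/2)
R(w) = w² (R(w) = w*w = w²)
V(a) = 5/2 (V(a) = 4 - (-7/2 - 1*(-5)) = 4 - (-7/2 + 5) = 4 - 1*3/2 = 4 - 3/2 = 5/2)
V((-2 + 3)*R(-3))*22 = (5/2)*22 = 55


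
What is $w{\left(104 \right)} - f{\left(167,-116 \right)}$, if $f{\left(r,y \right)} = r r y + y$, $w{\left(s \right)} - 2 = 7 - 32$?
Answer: $3235217$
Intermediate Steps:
$w{\left(s \right)} = -23$ ($w{\left(s \right)} = 2 + \left(7 - 32\right) = 2 - 25 = -23$)
$f{\left(r,y \right)} = y + y r^{2}$ ($f{\left(r,y \right)} = r^{2} y + y = y r^{2} + y = y + y r^{2}$)
$w{\left(104 \right)} - f{\left(167,-116 \right)} = -23 - - 116 \left(1 + 167^{2}\right) = -23 - - 116 \left(1 + 27889\right) = -23 - \left(-116\right) 27890 = -23 - -3235240 = -23 + 3235240 = 3235217$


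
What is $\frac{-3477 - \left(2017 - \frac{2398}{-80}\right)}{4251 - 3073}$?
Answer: $- \frac{220959}{47120} \approx -4.6893$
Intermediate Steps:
$\frac{-3477 - \left(2017 - \frac{2398}{-80}\right)}{4251 - 3073} = \frac{-3477 - \left(2017 - - \frac{1199}{40}\right)}{1178} = \left(-3477 - \frac{81879}{40}\right) \frac{1}{1178} = \left(- \frac{220959}{40}\right) \frac{1}{1178} = - \frac{220959}{47120}$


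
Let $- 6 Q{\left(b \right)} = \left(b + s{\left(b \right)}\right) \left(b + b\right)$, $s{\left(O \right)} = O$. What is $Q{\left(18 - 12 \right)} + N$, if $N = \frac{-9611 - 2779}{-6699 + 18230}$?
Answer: $- \frac{289134}{11531} \approx -25.074$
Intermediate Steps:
$Q{\left(b \right)} = - \frac{2 b^{2}}{3}$ ($Q{\left(b \right)} = - \frac{\left(b + b\right) \left(b + b\right)}{6} = - \frac{2 b 2 b}{6} = - \frac{4 b^{2}}{6} = - \frac{2 b^{2}}{3}$)
$N = - \frac{12390}{11531} \approx -1.0745$
$Q{\left(18 - 12 \right)} + N = - \frac{2 \left(18 - 12\right)^{2}}{3} - \frac{12390}{11531} = - \frac{2 \cdot 6^{2}}{3} - \frac{12390}{11531} = \left(- \frac{2}{3}\right) 36 - \frac{12390}{11531} = -24 - \frac{12390}{11531} = - \frac{289134}{11531}$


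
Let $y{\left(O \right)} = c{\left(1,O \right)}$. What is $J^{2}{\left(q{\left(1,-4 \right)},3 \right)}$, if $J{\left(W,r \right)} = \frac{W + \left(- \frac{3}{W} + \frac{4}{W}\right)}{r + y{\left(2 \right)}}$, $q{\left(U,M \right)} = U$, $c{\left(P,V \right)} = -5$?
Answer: $1$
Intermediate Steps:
$y{\left(O \right)} = -5$
$J{\left(W,r \right)} = \frac{W + \frac{1}{W}}{-5 + r}$ ($J{\left(W,r \right)} = \frac{W + \left(- \frac{3}{W} + \frac{4}{W}\right)}{r - 5} = \frac{W + \frac{1}{W}}{-5 + r}$)
$J^{2}{\left(q{\left(1,-4 \right)},3 \right)} = \left(\frac{1 + 1^{2}}{1 \left(-5 + 3\right)}\right)^{2} = \left(1 \frac{1}{-2} \left(1 + 1\right)\right)^{2} = \left(1 \left(- \frac{1}{2}\right) 2\right)^{2} = \left(-1\right)^{2} = 1$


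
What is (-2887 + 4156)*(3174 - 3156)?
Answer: 22842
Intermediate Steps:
(-2887 + 4156)*(3174 - 3156) = 1269*18 = 22842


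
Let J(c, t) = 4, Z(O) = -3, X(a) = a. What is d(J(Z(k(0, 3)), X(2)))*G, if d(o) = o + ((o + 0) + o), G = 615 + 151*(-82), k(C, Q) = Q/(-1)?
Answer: -141204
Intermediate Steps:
k(C, Q) = -Q (k(C, Q) = Q*(-1) = -Q)
G = -11767 (G = 615 - 12382 = -11767)
d(o) = 3*o (d(o) = o + (o + o) = o + 2*o = 3*o)
d(J(Z(k(0, 3)), X(2)))*G = (3*4)*(-11767) = 12*(-11767) = -141204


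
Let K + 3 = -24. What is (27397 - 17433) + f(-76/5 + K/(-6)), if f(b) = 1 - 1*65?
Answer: 9900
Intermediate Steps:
K = -27 (K = -3 - 24 = -27)
f(b) = -64 (f(b) = 1 - 65 = -64)
(27397 - 17433) + f(-76/5 + K/(-6)) = (27397 - 17433) - 64 = 9964 - 64 = 9900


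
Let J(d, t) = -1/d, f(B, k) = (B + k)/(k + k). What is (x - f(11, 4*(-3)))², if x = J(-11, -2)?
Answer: 169/69696 ≈ 0.0024248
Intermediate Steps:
f(B, k) = (B + k)/(2*k) (f(B, k) = (B + k)/((2*k)) = (B + k)*(1/(2*k)) = (B + k)/(2*k))
x = 1/11 (x = -1/(-11) = -1*(-1/11) = 1/11 ≈ 0.090909)
(x - f(11, 4*(-3)))² = (1/11 - (11 + 4*(-3))/(2*(4*(-3))))² = (1/11 - (11 - 12)/(2*(-12)))² = (1/11 - (-1)*(-1)/(2*12))² = (1/11 - 1*1/24)² = (1/11 - 1/24)² = (13/264)² = 169/69696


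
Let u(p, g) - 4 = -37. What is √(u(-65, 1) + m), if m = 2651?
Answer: √2618 ≈ 51.166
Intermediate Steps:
u(p, g) = -33 (u(p, g) = 4 - 37 = -33)
√(u(-65, 1) + m) = √(-33 + 2651) = √2618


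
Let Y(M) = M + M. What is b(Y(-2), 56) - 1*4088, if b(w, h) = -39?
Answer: -4127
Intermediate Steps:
Y(M) = 2*M
b(Y(-2), 56) - 1*4088 = -39 - 1*4088 = -39 - 4088 = -4127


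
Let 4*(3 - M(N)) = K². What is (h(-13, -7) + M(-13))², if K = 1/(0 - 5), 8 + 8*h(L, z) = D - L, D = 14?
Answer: 1151329/40000 ≈ 28.783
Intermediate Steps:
h(L, z) = ¾ - L/8 (h(L, z) = -1 + (14 - L)/8 = -1 + (7/4 - L/8) = ¾ - L/8)
K = -⅕ (K = 1/(-5) = 1*(-⅕) = -⅕ ≈ -0.20000)
M(N) = 299/100 (M(N) = 3 - (-⅕)²/4 = 3 - ¼*1/25 = 3 - 1/100 = 299/100)
(h(-13, -7) + M(-13))² = ((¾ - ⅛*(-13)) + 299/100)² = ((¾ + 13/8) + 299/100)² = (19/8 + 299/100)² = (1073/200)² = 1151329/40000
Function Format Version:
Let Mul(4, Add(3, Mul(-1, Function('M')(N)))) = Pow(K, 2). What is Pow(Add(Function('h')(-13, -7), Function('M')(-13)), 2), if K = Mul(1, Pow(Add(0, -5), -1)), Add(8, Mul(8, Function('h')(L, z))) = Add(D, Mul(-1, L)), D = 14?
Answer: Rational(1151329, 40000) ≈ 28.783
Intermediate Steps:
Function('h')(L, z) = Add(Rational(3, 4), Mul(Rational(-1, 8), L)) (Function('h')(L, z) = Add(-1, Mul(Rational(1, 8), Add(14, Mul(-1, L)))) = Add(-1, Add(Rational(7, 4), Mul(Rational(-1, 8), L))) = Add(Rational(3, 4), Mul(Rational(-1, 8), L)))
K = Rational(-1, 5) (K = Mul(1, Pow(-5, -1)) = Mul(1, Rational(-1, 5)) = Rational(-1, 5) ≈ -0.20000)
Function('M')(N) = Rational(299, 100) (Function('M')(N) = Add(3, Mul(Rational(-1, 4), Pow(Rational(-1, 5), 2))) = Add(3, Mul(Rational(-1, 4), Rational(1, 25))) = Add(3, Rational(-1, 100)) = Rational(299, 100))
Pow(Add(Function('h')(-13, -7), Function('M')(-13)), 2) = Pow(Add(Add(Rational(3, 4), Mul(Rational(-1, 8), -13)), Rational(299, 100)), 2) = Pow(Add(Add(Rational(3, 4), Rational(13, 8)), Rational(299, 100)), 2) = Pow(Add(Rational(19, 8), Rational(299, 100)), 2) = Pow(Rational(1073, 200), 2) = Rational(1151329, 40000)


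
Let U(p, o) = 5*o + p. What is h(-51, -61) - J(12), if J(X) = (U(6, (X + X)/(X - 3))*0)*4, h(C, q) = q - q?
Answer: 0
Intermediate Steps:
U(p, o) = p + 5*o
h(C, q) = 0
J(X) = 0 (J(X) = ((6 + 5*((X + X)/(X - 3)))*0)*4 = ((6 + 5*((2*X)/(-3 + X)))*0)*4 = ((6 + 5*(2*X/(-3 + X)))*0)*4 = ((6 + 10*X/(-3 + X))*0)*4 = 0*4 = 0)
h(-51, -61) - J(12) = 0 - 1*0 = 0 + 0 = 0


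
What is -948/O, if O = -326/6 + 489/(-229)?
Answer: 325638/19397 ≈ 16.788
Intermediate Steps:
O = -38794/687 (O = -326*1/6 + 489*(-1/229) = -163/3 - 489/229 = -38794/687 ≈ -56.469)
-948/O = -948/(-38794/687) = -948*(-687/38794) = 325638/19397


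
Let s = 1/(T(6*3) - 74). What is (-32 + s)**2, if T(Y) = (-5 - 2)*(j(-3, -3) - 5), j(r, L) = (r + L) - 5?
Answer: 1476225/1444 ≈ 1022.3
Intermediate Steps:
j(r, L) = -5 + L + r (j(r, L) = (L + r) - 5 = -5 + L + r)
T(Y) = 112 (T(Y) = (-5 - 2)*((-5 - 3 - 3) - 5) = -7*(-11 - 5) = -7*(-16) = 112)
s = 1/38 (s = 1/(112 - 74) = 1/38 ≈ 0.026316)
(-32 + s)**2 = (-32 + 1/38)**2 = (-1215/38)**2 = 1476225/1444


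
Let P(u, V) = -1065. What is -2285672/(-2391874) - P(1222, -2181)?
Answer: 1274815741/1195937 ≈ 1066.0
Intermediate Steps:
-2285672/(-2391874) - P(1222, -2181) = -2285672/(-2391874) - 1*(-1065) = -2285672*(-1/2391874) + 1065 = 1142836/1195937 + 1065 = 1274815741/1195937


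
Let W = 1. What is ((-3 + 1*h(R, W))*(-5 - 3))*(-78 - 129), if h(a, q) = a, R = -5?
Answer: -13248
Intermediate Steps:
((-3 + 1*h(R, W))*(-5 - 3))*(-78 - 129) = ((-3 + 1*(-5))*(-5 - 3))*(-78 - 129) = ((-3 - 5)*(-8))*(-207) = -8*(-8)*(-207) = 64*(-207) = -13248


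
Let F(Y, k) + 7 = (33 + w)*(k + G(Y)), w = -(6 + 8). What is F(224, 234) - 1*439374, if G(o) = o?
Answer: -430679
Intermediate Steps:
w = -14 (w = -1*14 = -14)
F(Y, k) = -7 + 19*Y + 19*k (F(Y, k) = -7 + (33 - 14)*(k + Y) = -7 + 19*(Y + k) = -7 + (19*Y + 19*k) = -7 + 19*Y + 19*k)
F(224, 234) - 1*439374 = (-7 + 19*224 + 19*234) - 1*439374 = (-7 + 4256 + 4446) - 439374 = 8695 - 439374 = -430679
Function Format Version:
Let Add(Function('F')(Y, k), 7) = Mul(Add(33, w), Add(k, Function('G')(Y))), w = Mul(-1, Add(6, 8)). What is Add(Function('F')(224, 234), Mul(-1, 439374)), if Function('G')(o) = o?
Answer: -430679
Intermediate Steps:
w = -14 (w = Mul(-1, 14) = -14)
Function('F')(Y, k) = Add(-7, Mul(19, Y), Mul(19, k)) (Function('F')(Y, k) = Add(-7, Mul(Add(33, -14), Add(k, Y))) = Add(-7, Mul(19, Add(Y, k))) = Add(-7, Add(Mul(19, Y), Mul(19, k))) = Add(-7, Mul(19, Y), Mul(19, k)))
Add(Function('F')(224, 234), Mul(-1, 439374)) = Add(Add(-7, Mul(19, 224), Mul(19, 234)), Mul(-1, 439374)) = Add(Add(-7, 4256, 4446), -439374) = Add(8695, -439374) = -430679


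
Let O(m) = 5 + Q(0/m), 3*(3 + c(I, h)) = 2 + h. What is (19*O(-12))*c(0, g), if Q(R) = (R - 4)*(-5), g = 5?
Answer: -950/3 ≈ -316.67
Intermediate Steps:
c(I, h) = -7/3 + h/3 (c(I, h) = -3 + (2 + h)/3 = -3 + (⅔ + h/3) = -7/3 + h/3)
Q(R) = 20 - 5*R (Q(R) = (-4 + R)*(-5) = 20 - 5*R)
O(m) = 25 (O(m) = 5 + (20 - 0/m) = 5 + (20 - 5*0) = 5 + (20 + 0) = 5 + 20 = 25)
(19*O(-12))*c(0, g) = (19*25)*(-7/3 + (⅓)*5) = 475*(-7/3 + 5/3) = 475*(-⅔) = -950/3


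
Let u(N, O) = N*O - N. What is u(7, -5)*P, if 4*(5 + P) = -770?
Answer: 8295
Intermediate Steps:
u(N, O) = -N + N*O
P = -395/2 (P = -5 + (¼)*(-770) = -5 - 385/2 = -395/2 ≈ -197.50)
u(7, -5)*P = (7*(-1 - 5))*(-395/2) = (7*(-6))*(-395/2) = -42*(-395/2) = 8295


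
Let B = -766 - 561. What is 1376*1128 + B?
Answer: 1550801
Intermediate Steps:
B = -1327
1376*1128 + B = 1376*1128 - 1327 = 1552128 - 1327 = 1550801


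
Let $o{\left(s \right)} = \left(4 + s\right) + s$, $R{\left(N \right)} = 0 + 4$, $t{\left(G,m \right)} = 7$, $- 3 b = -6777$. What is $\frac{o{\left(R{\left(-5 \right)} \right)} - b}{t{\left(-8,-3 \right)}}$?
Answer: $-321$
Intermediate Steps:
$b = 2259$ ($b = \left(- \frac{1}{3}\right) \left(-6777\right) = 2259$)
$R{\left(N \right)} = 4$
$o{\left(s \right)} = 4 + 2 s$
$\frac{o{\left(R{\left(-5 \right)} \right)} - b}{t{\left(-8,-3 \right)}} = \frac{\left(4 + 2 \cdot 4\right) - 2259}{7} = \left(\left(4 + 8\right) - 2259\right) \frac{1}{7} = \left(12 - 2259\right) \frac{1}{7} = \left(-2247\right) \frac{1}{7} = -321$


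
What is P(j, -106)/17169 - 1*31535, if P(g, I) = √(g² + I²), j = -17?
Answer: -31535 + 5*√461/17169 ≈ -31535.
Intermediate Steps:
P(g, I) = √(I² + g²)
P(j, -106)/17169 - 1*31535 = √((-106)² + (-17)²)/17169 - 1*31535 = √(11236 + 289)*(1/17169) - 31535 = √11525*(1/17169) - 31535 = (5*√461)*(1/17169) - 31535 = 5*√461/17169 - 31535 = -31535 + 5*√461/17169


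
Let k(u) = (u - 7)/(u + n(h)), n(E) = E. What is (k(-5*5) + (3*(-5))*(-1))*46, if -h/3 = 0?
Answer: 18722/25 ≈ 748.88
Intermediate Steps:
h = 0 (h = -3*0 = 0)
k(u) = (-7 + u)/u (k(u) = (u - 7)/(u + 0) = (-7 + u)/u)
(k(-5*5) + (3*(-5))*(-1))*46 = ((-7 - 5*5)/((-5*5)) + (3*(-5))*(-1))*46 = ((-7 - 25)/(-25) - 15*(-1))*46 = (-1/25*(-32) + 15)*46 = (32/25 + 15)*46 = (407/25)*46 = 18722/25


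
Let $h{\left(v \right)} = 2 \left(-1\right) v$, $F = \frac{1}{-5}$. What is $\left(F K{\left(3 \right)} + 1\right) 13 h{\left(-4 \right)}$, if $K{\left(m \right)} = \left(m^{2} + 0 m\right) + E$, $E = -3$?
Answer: $- \frac{104}{5} \approx -20.8$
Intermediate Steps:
$F = - \frac{1}{5} \approx -0.2$
$K{\left(m \right)} = -3 + m^{2}$ ($K{\left(m \right)} = \left(m^{2} + 0 m\right) - 3 = \left(m^{2} + 0\right) - 3 = m^{2} - 3 = -3 + m^{2}$)
$h{\left(v \right)} = - 2 v$
$\left(F K{\left(3 \right)} + 1\right) 13 h{\left(-4 \right)} = \left(- \frac{-3 + 3^{2}}{5} + 1\right) 13 \left(\left(-2\right) \left(-4\right)\right) = \left(- \frac{-3 + 9}{5} + 1\right) 13 \cdot 8 = \left(\left(- \frac{1}{5}\right) 6 + 1\right) 13 \cdot 8 = \left(- \frac{6}{5} + 1\right) 13 \cdot 8 = \left(- \frac{1}{5}\right) 13 \cdot 8 = \left(- \frac{13}{5}\right) 8 = - \frac{104}{5}$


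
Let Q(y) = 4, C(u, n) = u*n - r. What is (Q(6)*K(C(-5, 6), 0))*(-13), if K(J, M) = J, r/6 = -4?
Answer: 312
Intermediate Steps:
r = -24 (r = 6*(-4) = -24)
C(u, n) = 24 + n*u (C(u, n) = u*n - 1*(-24) = n*u + 24 = 24 + n*u)
(Q(6)*K(C(-5, 6), 0))*(-13) = (4*(24 + 6*(-5)))*(-13) = (4*(24 - 30))*(-13) = (4*(-6))*(-13) = -24*(-13) = 312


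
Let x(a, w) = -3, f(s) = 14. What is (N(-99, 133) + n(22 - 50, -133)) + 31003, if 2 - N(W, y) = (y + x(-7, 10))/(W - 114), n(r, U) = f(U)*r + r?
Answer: 6514735/213 ≈ 30586.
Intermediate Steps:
n(r, U) = 15*r (n(r, U) = 14*r + r = 15*r)
N(W, y) = 2 - (-3 + y)/(-114 + W) (N(W, y) = 2 - (y - 3)/(W - 114) = 2 - (-3 + y)/(-114 + W))
(N(-99, 133) + n(22 - 50, -133)) + 31003 = ((-225 - 1*133 + 2*(-99))/(-114 - 99) + 15*(22 - 50)) + 31003 = ((-225 - 133 - 198)/(-213) + 15*(-28)) + 31003 = (-1/213*(-556) - 420) + 31003 = (556/213 - 420) + 31003 = -88904/213 + 31003 = 6514735/213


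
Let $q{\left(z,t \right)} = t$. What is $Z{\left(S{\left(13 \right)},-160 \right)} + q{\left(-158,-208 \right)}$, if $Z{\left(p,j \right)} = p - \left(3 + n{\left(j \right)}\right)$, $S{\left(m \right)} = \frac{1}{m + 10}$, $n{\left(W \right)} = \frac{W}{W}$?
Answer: $- \frac{4875}{23} \approx -211.96$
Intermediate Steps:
$n{\left(W \right)} = 1$
$S{\left(m \right)} = \frac{1}{10 + m}$
$Z{\left(p,j \right)} = -4 + p$ ($Z{\left(p,j \right)} = p - 4 = -4 + p$)
$Z{\left(S{\left(13 \right)},-160 \right)} + q{\left(-158,-208 \right)} = \left(-4 + \frac{1}{10 + 13}\right) - 208 = \left(-4 + \frac{1}{23}\right) - 208 = - \frac{91}{23} - 208 = - \frac{4875}{23}$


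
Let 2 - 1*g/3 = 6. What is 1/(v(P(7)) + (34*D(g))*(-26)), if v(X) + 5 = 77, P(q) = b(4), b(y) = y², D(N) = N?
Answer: 1/10680 ≈ 9.3633e-5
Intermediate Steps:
g = -12 (g = 6 - 3*6 = 6 - 18 = -12)
P(q) = 16 (P(q) = 4² = 16)
v(X) = 72 (v(X) = -5 + 77 = 72)
1/(v(P(7)) + (34*D(g))*(-26)) = 1/(72 + (34*(-12))*(-26)) = 1/(72 - 408*(-26)) = 1/(72 + 10608) = 1/10680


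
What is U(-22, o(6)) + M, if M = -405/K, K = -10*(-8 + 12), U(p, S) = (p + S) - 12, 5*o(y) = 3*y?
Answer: -811/40 ≈ -20.275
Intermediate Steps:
o(y) = 3*y/5 (o(y) = (3*y)/5 = 3*y/5)
U(p, S) = -12 + S + p (U(p, S) = (S + p) - 12 = -12 + S + p)
K = -40 (K = -10*4 = -40)
M = 81/8 (M = -405/(-40) = -405*(-1/40) = 81/8 ≈ 10.125)
U(-22, o(6)) + M = (-12 + (3/5)*6 - 22) + 81/8 = (-12 + 18/5 - 22) + 81/8 = -152/5 + 81/8 = -811/40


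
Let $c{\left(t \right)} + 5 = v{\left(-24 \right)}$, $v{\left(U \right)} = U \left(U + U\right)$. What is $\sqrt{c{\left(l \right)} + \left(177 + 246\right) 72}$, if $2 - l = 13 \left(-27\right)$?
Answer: $13 \sqrt{187} \approx 177.77$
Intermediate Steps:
$v{\left(U \right)} = 2 U^{2}$ ($v{\left(U \right)} = U 2 U = 2 U^{2}$)
$l = 353$ ($l = 2 - 13 \left(-27\right) = 2 - -351 = 2 + 351 = 353$)
$c{\left(t \right)} = 1147$ ($c{\left(t \right)} = -5 + 2 \left(-24\right)^{2} = -5 + 2 \cdot 576 = -5 + 1152 = 1147$)
$\sqrt{c{\left(l \right)} + \left(177 + 246\right) 72} = \sqrt{1147 + \left(177 + 246\right) 72} = \sqrt{1147 + 423 \cdot 72} = \sqrt{1147 + 30456} = \sqrt{31603} = 13 \sqrt{187}$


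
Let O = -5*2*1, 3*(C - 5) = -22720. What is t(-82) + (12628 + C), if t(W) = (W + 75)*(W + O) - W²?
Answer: -3061/3 ≈ -1020.3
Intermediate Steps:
C = -22705/3 (C = 5 + (⅓)*(-22720) = 5 - 22720/3 = -22705/3 ≈ -7568.3)
O = -10 (O = -10*1 = -10)
t(W) = -W² + (-10 + W)*(75 + W) (t(W) = (W + 75)*(W - 10) - W² = (75 + W)*(-10 + W) - W² = (-10 + W)*(75 + W) - W² = -W² + (-10 + W)*(75 + W))
t(-82) + (12628 + C) = (-750 + 65*(-82)) + (12628 - 22705/3) = (-750 - 5330) + 15179/3 = -6080 + 15179/3 = -3061/3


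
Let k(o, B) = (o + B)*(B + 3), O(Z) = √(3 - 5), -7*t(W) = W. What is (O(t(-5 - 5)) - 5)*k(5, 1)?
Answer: -120 + 24*I*√2 ≈ -120.0 + 33.941*I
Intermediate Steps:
t(W) = -W/7
O(Z) = I*√2 (O(Z) = √(-2) = I*√2)
k(o, B) = (3 + B)*(B + o) (k(o, B) = (B + o)*(3 + B) = (3 + B)*(B + o))
(O(t(-5 - 5)) - 5)*k(5, 1) = (I*√2 - 5)*(1² + 3*1 + 3*5 + 1*5) = (-5 + I*√2)*(1 + 3 + 15 + 5) = (-5 + I*√2)*24 = -120 + 24*I*√2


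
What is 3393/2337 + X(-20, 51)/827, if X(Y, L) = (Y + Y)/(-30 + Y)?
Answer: 4679801/3221165 ≈ 1.4528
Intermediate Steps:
X(Y, L) = 2*Y/(-30 + Y) (X(Y, L) = (2*Y)/(-30 + Y) = 2*Y/(-30 + Y))
3393/2337 + X(-20, 51)/827 = 3393/2337 + (2*(-20)/(-30 - 20))/827 = 3393*(1/2337) + (2*(-20)/(-50))*(1/827) = 1131/779 + (2*(-20)*(-1/50))*(1/827) = 1131/779 + (4/5)*(1/827) = 1131/779 + 4/4135 = 4679801/3221165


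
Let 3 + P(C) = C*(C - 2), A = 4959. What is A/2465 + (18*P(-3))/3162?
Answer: 5481/2635 ≈ 2.0801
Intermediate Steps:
P(C) = -3 + C*(-2 + C) (P(C) = -3 + C*(C - 2) = -3 + C*(-2 + C))
A/2465 + (18*P(-3))/3162 = 4959/2465 + (18*(-3 + (-3)² - 2*(-3)))/3162 = 4959*(1/2465) + (18*(-3 + 9 + 6))*(1/3162) = 171/85 + (18*12)*(1/3162) = 171/85 + 216*(1/3162) = 171/85 + 36/527 = 5481/2635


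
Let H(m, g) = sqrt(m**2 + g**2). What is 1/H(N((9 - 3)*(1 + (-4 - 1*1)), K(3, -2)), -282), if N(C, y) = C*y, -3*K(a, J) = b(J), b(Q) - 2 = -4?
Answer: sqrt(19945)/39890 ≈ 0.0035404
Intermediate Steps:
b(Q) = -2 (b(Q) = 2 - 4 = -2)
K(a, J) = 2/3 (K(a, J) = -1/3*(-2) = 2/3)
H(m, g) = sqrt(g**2 + m**2)
1/H(N((9 - 3)*(1 + (-4 - 1*1)), K(3, -2)), -282) = 1/(sqrt((-282)**2 + (((9 - 3)*(1 + (-4 - 1*1)))*(2/3))**2)) = 1/(sqrt(79524 + ((6*(1 + (-4 - 1)))*(2/3))**2)) = 1/(sqrt(79524 + ((6*(1 - 5))*(2/3))**2)) = 1/(sqrt(79524 + ((6*(-4))*(2/3))**2)) = 1/(sqrt(79524 + (-24*2/3)**2)) = 1/(sqrt(79524 + (-16)**2)) = 1/(sqrt(79524 + 256)) = 1/(sqrt(79780)) = 1/(2*sqrt(19945)) = sqrt(19945)/39890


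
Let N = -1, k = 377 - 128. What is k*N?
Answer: -249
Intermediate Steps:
k = 249
k*N = 249*(-1) = -249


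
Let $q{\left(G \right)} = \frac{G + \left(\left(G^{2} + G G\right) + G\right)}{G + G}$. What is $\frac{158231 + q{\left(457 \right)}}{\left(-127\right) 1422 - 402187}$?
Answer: $- \frac{158689}{582781} \approx -0.2723$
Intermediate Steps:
$q{\left(G \right)} = \frac{2 G + 2 G^{2}}{2 G}$ ($q{\left(G \right)} = \frac{G + \left(\left(G^{2} + G^{2}\right) + G\right)}{2 G} = \left(G + \left(2 G^{2} + G\right)\right) \frac{1}{2 G} = \left(G + \left(G + 2 G^{2}\right)\right) \frac{1}{2 G} = \left(2 G + 2 G^{2}\right) \frac{1}{2 G} = \frac{2 G + 2 G^{2}}{2 G}$)
$\frac{158231 + q{\left(457 \right)}}{\left(-127\right) 1422 - 402187} = \frac{158231 + \left(1 + 457\right)}{\left(-127\right) 1422 - 402187} = \frac{158231 + 458}{-180594 - 402187} = \frac{158689}{-180594 - 402187} = \frac{158689}{-582781} = 158689 \left(- \frac{1}{582781}\right) = - \frac{158689}{582781}$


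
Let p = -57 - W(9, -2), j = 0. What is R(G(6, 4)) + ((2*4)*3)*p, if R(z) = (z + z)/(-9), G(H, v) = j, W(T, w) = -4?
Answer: -1272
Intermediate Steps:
G(H, v) = 0
p = -53 (p = -57 - 1*(-4) = -57 + 4 = -53)
R(z) = -2*z/9 (R(z) = (2*z)*(-1/9) = -2*z/9)
R(G(6, 4)) + ((2*4)*3)*p = -2/9*0 + ((2*4)*3)*(-53) = 0 + (8*3)*(-53) = 0 + 24*(-53) = 0 - 1272 = -1272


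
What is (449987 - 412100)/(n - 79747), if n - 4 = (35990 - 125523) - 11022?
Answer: -37887/180298 ≈ -0.21014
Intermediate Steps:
n = -100551 (n = 4 + ((35990 - 125523) - 11022) = 4 + (-89533 - 11022) = 4 - 100555 = -100551)
(449987 - 412100)/(n - 79747) = (449987 - 412100)/(-100551 - 79747) = 37887/(-180298) = 37887*(-1/180298) = -37887/180298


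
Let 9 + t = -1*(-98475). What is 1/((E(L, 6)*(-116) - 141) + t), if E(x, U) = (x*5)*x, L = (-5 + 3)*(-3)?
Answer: 1/77445 ≈ 1.2912e-5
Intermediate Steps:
L = 6 (L = -2*(-3) = 6)
E(x, U) = 5*x**2 (E(x, U) = (5*x)*x = 5*x**2)
t = 98466 (t = -9 - 1*(-98475) = -9 + 98475 = 98466)
1/((E(L, 6)*(-116) - 141) + t) = 1/(((5*6**2)*(-116) - 141) + 98466) = 1/(((5*36)*(-116) - 141) + 98466) = 1/((180*(-116) - 141) + 98466) = 1/((-20880 - 141) + 98466) = 1/(-21021 + 98466) = 1/77445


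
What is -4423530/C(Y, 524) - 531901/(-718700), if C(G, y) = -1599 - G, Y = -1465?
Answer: 1589631142867/48152900 ≈ 33012.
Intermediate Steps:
-4423530/C(Y, 524) - 531901/(-718700) = -4423530/(-1599 - 1*(-1465)) - 531901/(-718700) = -4423530/(-1599 + 1465) - 531901*(-1/718700) = -4423530/(-134) + 531901/718700 = -4423530*(-1/134) + 531901/718700 = 2211765/67 + 531901/718700 = 1589631142867/48152900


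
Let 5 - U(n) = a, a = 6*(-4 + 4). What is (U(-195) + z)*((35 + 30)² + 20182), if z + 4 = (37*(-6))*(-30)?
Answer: 162575027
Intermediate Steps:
a = 0 (a = 6*0 = 0)
U(n) = 5 (U(n) = 5 - 1*0 = 5 + 0 = 5)
z = 6656 (z = -4 + (37*(-6))*(-30) = -4 - 222*(-30) = -4 + 6660 = 6656)
(U(-195) + z)*((35 + 30)² + 20182) = (5 + 6656)*((35 + 30)² + 20182) = 6661*(65² + 20182) = 6661*(4225 + 20182) = 6661*24407 = 162575027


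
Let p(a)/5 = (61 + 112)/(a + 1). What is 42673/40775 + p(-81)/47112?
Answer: 32159511941/30735868800 ≈ 1.0463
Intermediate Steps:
p(a) = 865/(1 + a) (p(a) = 5*((61 + 112)/(a + 1)) = 5*(173/(1 + a)) = 865/(1 + a))
42673/40775 + p(-81)/47112 = 42673/40775 + (865/(1 - 81))/47112 = 42673*(1/40775) + (865/(-80))*(1/47112) = 42673/40775 + (865*(-1/80))*(1/47112) = 42673/40775 - 173/16*1/47112 = 42673/40775 - 173/753792 = 32159511941/30735868800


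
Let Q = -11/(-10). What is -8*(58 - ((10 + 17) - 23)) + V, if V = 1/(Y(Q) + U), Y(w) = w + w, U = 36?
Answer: -82507/191 ≈ -431.97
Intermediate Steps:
Q = 11/10 (Q = -11*(-⅒) = 11/10 ≈ 1.1000)
Y(w) = 2*w
V = 5/191 (V = 1/(2*(11/10) + 36) = 1/(11/5 + 36) = 1/(191/5) = 5/191 ≈ 0.026178)
-8*(58 - ((10 + 17) - 23)) + V = -8*(58 - ((10 + 17) - 23)) + 5/191 = -8*(58 - (27 - 23)) + 5/191 = -8*(58 - 1*4) + 5/191 = -8*(58 - 4) + 5/191 = -8*54 + 5/191 = -432 + 5/191 = -82507/191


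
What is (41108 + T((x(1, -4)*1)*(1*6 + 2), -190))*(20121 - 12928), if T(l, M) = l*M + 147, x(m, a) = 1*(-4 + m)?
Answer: 329547295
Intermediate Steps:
x(m, a) = -4 + m
T(l, M) = 147 + M*l (T(l, M) = M*l + 147 = 147 + M*l)
(41108 + T((x(1, -4)*1)*(1*6 + 2), -190))*(20121 - 12928) = (41108 + (147 - 190*(-4 + 1)*1*(1*6 + 2)))*(20121 - 12928) = (41108 + (147 - 190*(-3*1)*(6 + 2)))*7193 = (41108 + (147 - (-570)*8))*7193 = (41108 + (147 - 190*(-24)))*7193 = (41108 + (147 + 4560))*7193 = (41108 + 4707)*7193 = 45815*7193 = 329547295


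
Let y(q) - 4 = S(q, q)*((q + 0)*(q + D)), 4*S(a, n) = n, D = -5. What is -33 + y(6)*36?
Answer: 435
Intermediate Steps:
S(a, n) = n/4
y(q) = 4 + q²*(-5 + q)/4 (y(q) = 4 + (q/4)*((q + 0)*(q - 5)) = 4 + (q/4)*(q*(-5 + q)) = 4 + q²*(-5 + q)/4)
-33 + y(6)*36 = -33 + (4 - 5/4*6² + (¼)*6³)*36 = -33 + (4 - 5/4*36 + (¼)*216)*36 = -33 + (4 - 45 + 54)*36 = -33 + 13*36 = -33 + 468 = 435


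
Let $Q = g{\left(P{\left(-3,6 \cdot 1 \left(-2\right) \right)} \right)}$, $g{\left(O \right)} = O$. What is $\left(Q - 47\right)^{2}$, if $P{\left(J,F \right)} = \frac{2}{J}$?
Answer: $\frac{20449}{9} \approx 2272.1$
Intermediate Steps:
$Q = - \frac{2}{3}$ ($Q = \frac{2}{-3} = 2 \left(- \frac{1}{3}\right) = - \frac{2}{3} \approx -0.66667$)
$\left(Q - 47\right)^{2} = \left(- \frac{2}{3} - 47\right)^{2} = \left(- \frac{143}{3}\right)^{2} = \frac{20449}{9}$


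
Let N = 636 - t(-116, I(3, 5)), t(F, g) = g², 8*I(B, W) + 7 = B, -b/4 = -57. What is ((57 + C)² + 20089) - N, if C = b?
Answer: 402713/4 ≈ 1.0068e+5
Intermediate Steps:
b = 228 (b = -4*(-57) = 228)
C = 228
I(B, W) = -7/8 + B/8
N = 2543/4 (N = 636 - (-7/8 + (⅛)*3)² = 636 - (-7/8 + 3/8)² = 636 - (-½)² = 636 - 1*¼ = 636 - ¼ = 2543/4 ≈ 635.75)
((57 + C)² + 20089) - N = ((57 + 228)² + 20089) - 1*2543/4 = (285² + 20089) - 2543/4 = (81225 + 20089) - 2543/4 = 101314 - 2543/4 = 402713/4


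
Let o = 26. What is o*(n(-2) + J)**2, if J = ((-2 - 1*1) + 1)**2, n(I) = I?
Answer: 104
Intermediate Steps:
J = 4 (J = ((-2 - 1) + 1)**2 = (-3 + 1)**2 = (-2)**2 = 4)
o*(n(-2) + J)**2 = 26*(-2 + 4)**2 = 26*2**2 = 26*4 = 104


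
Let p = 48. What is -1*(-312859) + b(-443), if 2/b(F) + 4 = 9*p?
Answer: 66951827/214 ≈ 3.1286e+5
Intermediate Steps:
b(F) = 1/214 (b(F) = 2/(-4 + 9*48) = 2/(-4 + 432) = 2/428 = 2*(1/428) = 1/214)
-1*(-312859) + b(-443) = -1*(-312859) + 1/214 = 312859 + 1/214 = 66951827/214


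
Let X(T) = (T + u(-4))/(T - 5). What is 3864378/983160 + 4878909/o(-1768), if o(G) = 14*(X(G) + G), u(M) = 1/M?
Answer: -396911466759991/2053425190380 ≈ -193.29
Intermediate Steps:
X(T) = (-1/4 + T)/(-5 + T) (X(T) = (T + 1/(-4))/(T - 5) = (T - 1/4)/(-5 + T) = (-1/4 + T)/(-5 + T))
o(G) = 14*G + 14*(-1/4 + G)/(-5 + G) (o(G) = 14*((-1/4 + G)/(-5 + G) + G) = 14*(G + (-1/4 + G)/(-5 + G)) = 14*G + 14*(-1/4 + G)/(-5 + G))
3864378/983160 + 4878909/o(-1768) = 3864378/983160 + 4878909/((7*(-1 - 16*(-1768) + 4*(-1768)**2)/(2*(-5 - 1768)))) = 3864378*(1/983160) + 4878909/(((7/2)*(-1 + 28288 + 4*3125824)/(-1773))) = 644063/163860 + 4878909/(((7/2)*(-1/1773)*(-1 + 28288 + 12503296))) = 644063/163860 + 4878909/(((7/2)*(-1/1773)*12531583)) = 644063/163860 + 4878909/(-87721081/3546) = 644063/163860 + 4878909*(-3546/87721081) = 644063/163860 - 2471515902/12531583 = -396911466759991/2053425190380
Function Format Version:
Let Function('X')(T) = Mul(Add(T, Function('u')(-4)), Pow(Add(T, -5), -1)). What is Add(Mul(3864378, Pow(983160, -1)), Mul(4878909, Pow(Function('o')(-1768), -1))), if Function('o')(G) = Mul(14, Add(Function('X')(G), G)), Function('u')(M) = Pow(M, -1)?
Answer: Rational(-396911466759991, 2053425190380) ≈ -193.29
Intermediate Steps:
Function('X')(T) = Mul(Pow(Add(-5, T), -1), Add(Rational(-1, 4), T)) (Function('X')(T) = Mul(Add(T, Pow(-4, -1)), Pow(Add(T, -5), -1)) = Mul(Add(T, Rational(-1, 4)), Pow(Add(-5, T), -1)) = Mul(Add(Rational(-1, 4), T), Pow(Add(-5, T), -1)) = Mul(Pow(Add(-5, T), -1), Add(Rational(-1, 4), T)))
Function('o')(G) = Add(Mul(14, G), Mul(14, Pow(Add(-5, G), -1), Add(Rational(-1, 4), G))) (Function('o')(G) = Mul(14, Add(Mul(Pow(Add(-5, G), -1), Add(Rational(-1, 4), G)), G)) = Mul(14, Add(G, Mul(Pow(Add(-5, G), -1), Add(Rational(-1, 4), G)))) = Add(Mul(14, G), Mul(14, Pow(Add(-5, G), -1), Add(Rational(-1, 4), G))))
Add(Mul(3864378, Pow(983160, -1)), Mul(4878909, Pow(Function('o')(-1768), -1))) = Add(Mul(3864378, Pow(983160, -1)), Mul(4878909, Pow(Mul(Rational(7, 2), Pow(Add(-5, -1768), -1), Add(-1, Mul(-16, -1768), Mul(4, Pow(-1768, 2)))), -1))) = Add(Mul(3864378, Rational(1, 983160)), Mul(4878909, Pow(Mul(Rational(7, 2), Pow(-1773, -1), Add(-1, 28288, Mul(4, 3125824))), -1))) = Add(Rational(644063, 163860), Mul(4878909, Pow(Mul(Rational(7, 2), Rational(-1, 1773), Add(-1, 28288, 12503296)), -1))) = Add(Rational(644063, 163860), Mul(4878909, Pow(Mul(Rational(7, 2), Rational(-1, 1773), 12531583), -1))) = Add(Rational(644063, 163860), Mul(4878909, Pow(Rational(-87721081, 3546), -1))) = Add(Rational(644063, 163860), Mul(4878909, Rational(-3546, 87721081))) = Add(Rational(644063, 163860), Rational(-2471515902, 12531583)) = Rational(-396911466759991, 2053425190380)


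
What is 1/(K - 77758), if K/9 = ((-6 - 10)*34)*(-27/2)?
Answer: -1/11662 ≈ -8.5749e-5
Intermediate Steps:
K = 66096 (K = 9*(((-6 - 10)*34)*(-27/2)) = 9*((-16*34)*(-27*½)) = 9*(-544*(-27/2)) = 9*7344 = 66096)
1/(K - 77758) = 1/(66096 - 77758) = 1/(-11662) = -1/11662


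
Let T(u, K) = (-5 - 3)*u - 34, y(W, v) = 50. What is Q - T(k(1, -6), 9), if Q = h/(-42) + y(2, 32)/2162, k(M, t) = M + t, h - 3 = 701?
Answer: -516193/22701 ≈ -22.739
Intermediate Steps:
h = 704 (h = 3 + 701 = 704)
T(u, K) = -34 - 8*u (T(u, K) = -8*u - 34 = -34 - 8*u)
Q = -379987/22701 (Q = 704/(-42) + 50/2162 = 704*(-1/42) + 50*(1/2162) = -352/21 + 25/1081 = -379987/22701 ≈ -16.739)
Q - T(k(1, -6), 9) = -379987/22701 - (-34 - 8*(1 - 6)) = -379987/22701 - (-34 - 8*(-5)) = -379987/22701 - (-34 + 40) = -379987/22701 - 1*6 = -379987/22701 - 6 = -516193/22701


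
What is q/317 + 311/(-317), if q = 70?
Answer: -241/317 ≈ -0.76025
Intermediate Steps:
q/317 + 311/(-317) = 70/317 + 311/(-317) = 70*(1/317) + 311*(-1/317) = 70/317 - 311/317 = -241/317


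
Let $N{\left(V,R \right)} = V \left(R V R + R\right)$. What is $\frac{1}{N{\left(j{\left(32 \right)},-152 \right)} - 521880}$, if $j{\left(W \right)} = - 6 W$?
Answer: $\frac{1}{851213160} \approx 1.1748 \cdot 10^{-9}$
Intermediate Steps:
$N{\left(V,R \right)} = V \left(R + V R^{2}\right)$ ($N{\left(V,R \right)} = V \left(V R^{2} + R\right) = V \left(R + V R^{2}\right)$)
$\frac{1}{N{\left(j{\left(32 \right)},-152 \right)} - 521880} = \frac{1}{- 152 \left(\left(-6\right) 32\right) \left(1 - 152 \left(\left(-6\right) 32\right)\right) - 521880} = \frac{1}{\left(-152\right) \left(-192\right) \left(1 - -29184\right) - 521880} = \frac{1}{\left(-152\right) \left(-192\right) \left(1 + 29184\right) - 521880} = \frac{1}{\left(-152\right) \left(-192\right) 29185 - 521880} = \frac{1}{851735040 - 521880} = \frac{1}{851213160}$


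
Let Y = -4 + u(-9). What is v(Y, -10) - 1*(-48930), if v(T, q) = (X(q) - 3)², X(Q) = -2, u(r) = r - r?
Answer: 48955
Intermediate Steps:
u(r) = 0
Y = -4 (Y = -4 + 0 = -4)
v(T, q) = 25 (v(T, q) = (-2 - 3)² = (-5)² = 25)
v(Y, -10) - 1*(-48930) = 25 - 1*(-48930) = 25 + 48930 = 48955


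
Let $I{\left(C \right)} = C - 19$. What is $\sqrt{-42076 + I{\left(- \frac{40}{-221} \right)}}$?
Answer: $\frac{i \sqrt{2055953055}}{221} \approx 205.17 i$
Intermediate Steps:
$I{\left(C \right)} = -19 + C$
$\sqrt{-42076 + I{\left(- \frac{40}{-221} \right)}} = \sqrt{-42076 - \left(19 + \frac{40}{-221}\right)} = \sqrt{-42076 - \frac{4159}{221}} = \sqrt{- \frac{9302955}{221}} = \frac{i \sqrt{2055953055}}{221}$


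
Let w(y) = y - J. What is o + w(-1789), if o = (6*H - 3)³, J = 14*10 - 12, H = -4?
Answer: -21600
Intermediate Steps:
J = 128 (J = 140 - 12 = 128)
o = -19683 (o = (6*(-4) - 3)³ = (-24 - 3)³ = (-27)³ = -19683)
w(y) = -128 + y (w(y) = y - 1*128 = y - 128 = -128 + y)
o + w(-1789) = -19683 + (-128 - 1789) = -19683 - 1917 = -21600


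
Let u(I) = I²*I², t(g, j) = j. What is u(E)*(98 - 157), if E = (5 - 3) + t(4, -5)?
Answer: -4779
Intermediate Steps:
E = -3 (E = (5 - 3) - 5 = 2 - 5 = -3)
u(I) = I⁴
u(E)*(98 - 157) = (-3)⁴*(98 - 157) = 81*(-59) = -4779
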